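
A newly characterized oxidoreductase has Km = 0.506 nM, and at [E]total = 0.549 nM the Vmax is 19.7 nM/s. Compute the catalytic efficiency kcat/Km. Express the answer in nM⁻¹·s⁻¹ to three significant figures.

70.9 nM⁻¹·s⁻¹

kcat = Vmax/[E]total = 19.7/0.549 = 35.9 s⁻¹.
kcat/Km = 35.9/0.506 = 70.9 nM⁻¹·s⁻¹.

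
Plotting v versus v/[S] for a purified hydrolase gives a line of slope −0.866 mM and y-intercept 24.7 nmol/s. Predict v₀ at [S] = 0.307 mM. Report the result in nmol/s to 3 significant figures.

In the Eadie–Hofstee form v = Vmax − Km·(v/[S]), the slope is −Km and the intercept is Vmax, so Km = 0.866 mM and Vmax = 24.7 nmol/s.
v = 24.7 × 0.307/(0.866 + 0.307) = 6.46 nmol/s.

6.46 nmol/s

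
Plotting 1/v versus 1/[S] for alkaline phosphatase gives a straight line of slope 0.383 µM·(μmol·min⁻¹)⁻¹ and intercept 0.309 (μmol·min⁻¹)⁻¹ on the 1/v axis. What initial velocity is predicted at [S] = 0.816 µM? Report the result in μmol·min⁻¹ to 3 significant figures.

1.28 μmol·min⁻¹

The y-intercept is 1/Vmax, so Vmax = 1/0.309 = 3.24 μmol·min⁻¹.
The slope is Km/Vmax, so Km = 0.383 × 3.24 = 1.24 µM.
Then v = 3.24 × 0.816/(1.24 + 0.816) = 1.28 μmol·min⁻¹.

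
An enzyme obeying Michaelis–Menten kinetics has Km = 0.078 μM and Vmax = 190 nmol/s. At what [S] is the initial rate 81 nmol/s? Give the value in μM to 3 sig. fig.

Rearranging v = Vmax[S]/(Km+[S]) gives [S] = Km·v/(Vmax − v).
[S] = 0.078 × 81 / (190 − 81) = 6.318/109.0 = 0.0580 μM.

0.0580 μM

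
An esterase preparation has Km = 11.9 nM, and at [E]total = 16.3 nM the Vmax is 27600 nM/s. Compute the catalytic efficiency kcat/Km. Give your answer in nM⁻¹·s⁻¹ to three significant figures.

kcat = Vmax/[E]total = 27600/16.3 = 1690 s⁻¹.
kcat/Km = 1690/11.9 = 142 nM⁻¹·s⁻¹.

142 nM⁻¹·s⁻¹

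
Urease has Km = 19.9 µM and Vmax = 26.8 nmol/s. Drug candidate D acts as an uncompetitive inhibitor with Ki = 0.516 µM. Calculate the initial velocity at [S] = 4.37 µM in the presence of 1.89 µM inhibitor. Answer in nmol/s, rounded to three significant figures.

α = 1 + [I]/Ki = 1 + 1.89/0.516 = 4.663.
For an uncompetitive inhibitor, both parameters are divided by α, giving Vmax/α and Km/α: Km,app = 4.27 µM, Vmax,app = 5.75 nmol/s.
v = Vmax,app·[S]/(Km,app + [S]) = 5.75 × 4.37/(4.27 + 4.37) = 2.91 nmol/s.

2.91 nmol/s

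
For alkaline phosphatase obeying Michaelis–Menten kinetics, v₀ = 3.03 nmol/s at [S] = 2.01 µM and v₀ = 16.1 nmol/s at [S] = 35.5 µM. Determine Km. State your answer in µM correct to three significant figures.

12.4 µM

From v = Vmax[S]/(Km+[S]), each point gives Vmax = v(Km+[S])/[S].
Equating: 3.03(Km+2.01)/2.01 = 16.1(Km+35.5)/35.5.
1.507·Km + 3.03 = 0.4535·Km + 16.1, so (1.507 − 0.4535)·Km = 16.1 − 3.03.
Km = 13.07/1.054 = 12.4 µM; then Vmax = 3.03(12.4+2.01)/2.01 = 21.7 nmol/s.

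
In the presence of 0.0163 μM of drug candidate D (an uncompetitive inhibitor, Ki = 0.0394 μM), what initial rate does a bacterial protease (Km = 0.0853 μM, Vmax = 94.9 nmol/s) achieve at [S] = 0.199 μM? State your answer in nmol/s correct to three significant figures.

α = 1 + [I]/Ki = 1 + 0.0163/0.0394 = 1.414.
For an uncompetitive inhibitor, both parameters are divided by α, giving Vmax/α and Km/α: Km,app = 0.0603 μM, Vmax,app = 67.1 nmol/s.
v = Vmax,app·[S]/(Km,app + [S]) = 67.1 × 0.199/(0.0603 + 0.199) = 51.5 nmol/s.

51.5 nmol/s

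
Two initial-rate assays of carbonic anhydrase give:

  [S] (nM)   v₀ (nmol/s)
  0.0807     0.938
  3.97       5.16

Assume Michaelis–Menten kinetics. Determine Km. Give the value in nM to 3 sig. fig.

In reciprocal form, 1/v = (Km/Vmax)·(1/[S]) + 1/Vmax. The two points give (1/[S], 1/v) = (12.39, 1.066) and (0.2519, 0.1938).
Slope = (1.066 − 0.1938)/(12.39 − 0.2519) = 0.07186; intercept = 1.066 − 0.07186×12.39 = 0.1757.
Vmax = 1/intercept = 5.69 nmol/s; Km = slope × Vmax = 0.07186 × 5.69 = 0.409 nM.

0.409 nM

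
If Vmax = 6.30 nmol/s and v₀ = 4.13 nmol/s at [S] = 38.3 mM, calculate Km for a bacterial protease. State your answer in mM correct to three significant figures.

v/Vmax = 4.13/6.30 = 0.6556 = [S]/(Km+[S]).
So Km + [S] = [S]/0.6556 = 58.42 mM, giving Km = 58.42 − 38.3 = 20.1 mM.

20.1 mM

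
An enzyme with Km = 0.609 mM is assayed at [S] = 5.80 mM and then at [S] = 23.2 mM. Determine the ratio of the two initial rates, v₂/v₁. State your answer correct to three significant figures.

The fractional saturations are [S]/(Km+[S]) = 5.80/6.409 = 0.9050 and 23.2/23.81 = 0.9744.
v₂/v₁ is just their ratio: 0.9744/0.9050 = 1.08.

1.08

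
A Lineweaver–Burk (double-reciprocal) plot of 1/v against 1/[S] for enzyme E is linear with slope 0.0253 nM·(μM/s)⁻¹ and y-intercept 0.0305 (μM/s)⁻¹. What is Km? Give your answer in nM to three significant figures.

y-intercept = 1/Vmax ⇒ Vmax = 32.8 μM/s; slope = Km/Vmax ⇒ Km = slope × Vmax.
Km = 0.0253 × 32.8 = 0.830 nM.

0.830 nM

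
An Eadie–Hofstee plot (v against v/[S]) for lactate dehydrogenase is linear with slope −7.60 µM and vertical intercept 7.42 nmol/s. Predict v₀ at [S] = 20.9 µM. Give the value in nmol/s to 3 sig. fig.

5.44 nmol/s

In the Eadie–Hofstee form v = Vmax − Km·(v/[S]), the slope is −Km and the intercept is Vmax, so Km = 7.60 µM and Vmax = 7.42 nmol/s.
v = 7.42 × 20.9/(7.60 + 20.9) = 5.44 nmol/s.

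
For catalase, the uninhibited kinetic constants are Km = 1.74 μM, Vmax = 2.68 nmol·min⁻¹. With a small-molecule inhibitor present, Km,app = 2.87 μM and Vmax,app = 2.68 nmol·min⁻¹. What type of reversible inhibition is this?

competitive

Km increases (1.74 → 2.87 μM) while Vmax is unchanged — the hallmark of competitive inhibition.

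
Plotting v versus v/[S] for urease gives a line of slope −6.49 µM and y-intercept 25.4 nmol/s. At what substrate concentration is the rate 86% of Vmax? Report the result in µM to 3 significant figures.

39.9 µM

The Eadie–Hofstee slope gives Km = 6.49 µM (slope = −Km).
v/Vmax = [S]/(Km+[S]) = 0.86 ⇒ [S] = Km·0.86/(1−0.86) = 6.49 × 6.143 = 39.9 µM.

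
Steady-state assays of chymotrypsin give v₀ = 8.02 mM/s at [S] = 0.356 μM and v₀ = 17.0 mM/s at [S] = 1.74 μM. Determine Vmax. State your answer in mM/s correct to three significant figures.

In reciprocal form, 1/v = (Km/Vmax)·(1/[S]) + 1/Vmax. The two points give (1/[S], 1/v) = (2.809, 0.1247) and (0.5747, 0.05882).
Slope = (0.1247 − 0.05882)/(2.809 − 0.5747) = 0.02948; intercept = 0.1247 − 0.02948×2.809 = 0.04188.
Vmax = 1/intercept = 23.9 mM/s; Km = slope × Vmax = 0.02948 × 23.9 = 0.704 μM.

23.9 mM/s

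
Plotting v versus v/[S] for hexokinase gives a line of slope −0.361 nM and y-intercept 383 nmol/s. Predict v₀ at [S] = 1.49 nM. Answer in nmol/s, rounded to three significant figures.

308 nmol/s

In the Eadie–Hofstee form v = Vmax − Km·(v/[S]), the slope is −Km and the intercept is Vmax, so Km = 0.361 nM and Vmax = 383 nmol/s.
v = 383 × 1.49/(0.361 + 1.49) = 308 nmol/s.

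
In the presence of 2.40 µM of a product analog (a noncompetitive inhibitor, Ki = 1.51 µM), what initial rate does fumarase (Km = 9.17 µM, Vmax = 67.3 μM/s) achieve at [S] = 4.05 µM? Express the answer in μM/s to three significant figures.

7.96 μM/s

With α = 1 + [I]/Ki = 1 + 2.40/1.51 = 2.589, the noncompetitive rate law is v = (Vmax/α)·[S] / (Km + [S]).
v = (67.3/2.589)×4.05 / (9.17 + 4.05) = 105.3/13.22 = 7.96 μM/s.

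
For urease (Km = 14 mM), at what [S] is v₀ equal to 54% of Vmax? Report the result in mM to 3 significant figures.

16.4 mM

v/Vmax = [S]/(Km+[S]) = 0.54, so [S] = Km·0.54/(1 − 0.54) = 14 × 1.174.
[S] = 16.4 mM.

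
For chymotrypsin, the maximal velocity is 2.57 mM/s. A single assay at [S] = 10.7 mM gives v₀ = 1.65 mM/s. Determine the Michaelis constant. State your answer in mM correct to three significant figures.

5.97 mM

From v = Vmax[S]/(Km+[S]), Km = [S](Vmax − v)/v.
Km = 10.7 × (2.57 − 1.65) / 1.65 = 9.844/1.65 = 5.97 mM.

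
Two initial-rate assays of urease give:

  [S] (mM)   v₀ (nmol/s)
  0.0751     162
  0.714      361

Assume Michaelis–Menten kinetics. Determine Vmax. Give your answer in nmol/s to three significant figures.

422 nmol/s

From v = Vmax[S]/(Km+[S]), each point gives Vmax = v(Km+[S])/[S].
Equating: 162(Km+0.0751)/0.0751 = 361(Km+0.714)/0.714.
2157·Km + 162 = 505.6·Km + 361, so (2157 − 505.6)·Km = 361 − 162.
Km = 199.0/1652 = 0.120 mM; then Vmax = 162(0.120+0.0751)/0.0751 = 422 nmol/s.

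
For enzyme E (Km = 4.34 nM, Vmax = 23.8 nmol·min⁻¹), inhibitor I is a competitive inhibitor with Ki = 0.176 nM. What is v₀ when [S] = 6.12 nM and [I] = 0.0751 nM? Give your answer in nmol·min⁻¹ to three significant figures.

With α = 1 + [I]/Ki = 1 + 0.0751/0.176 = 1.427, the competitive rate law is v = Vmax[S] / (αKm + [S]).
v = 23.8×6.12 / (1.427×4.34 + 6.12) = 145.7/12.31 = 11.8 nmol·min⁻¹.

11.8 nmol·min⁻¹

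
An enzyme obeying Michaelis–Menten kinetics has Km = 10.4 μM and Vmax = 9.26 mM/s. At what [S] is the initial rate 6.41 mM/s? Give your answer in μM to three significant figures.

The required fractional saturation is v/Vmax = 6.41/9.26 = 0.6922.
Then [S]/(Km+[S]) = 0.6922 ⇒ [S] = 10.4 × 0.6922/(1 − 0.6922) = 23.4 μM.

23.4 μM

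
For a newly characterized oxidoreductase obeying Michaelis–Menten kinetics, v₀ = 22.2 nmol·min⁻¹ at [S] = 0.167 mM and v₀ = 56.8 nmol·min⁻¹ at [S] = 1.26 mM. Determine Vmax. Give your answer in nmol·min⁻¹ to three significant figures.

74.6 nmol·min⁻¹

From v = Vmax[S]/(Km+[S]), each point gives Vmax = v(Km+[S])/[S].
Equating: 22.2(Km+0.167)/0.167 = 56.8(Km+1.26)/1.26.
132.9·Km + 22.2 = 45.08·Km + 56.8, so (132.9 − 45.08)·Km = 56.8 − 22.2.
Km = 34.60/87.85 = 0.394 mM; then Vmax = 22.2(0.394+0.167)/0.167 = 74.6 nmol·min⁻¹.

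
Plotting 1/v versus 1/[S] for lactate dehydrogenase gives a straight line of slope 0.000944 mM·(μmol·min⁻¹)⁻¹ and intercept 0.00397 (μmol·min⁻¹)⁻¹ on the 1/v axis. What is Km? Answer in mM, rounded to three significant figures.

0.238 mM

y-intercept = 1/Vmax ⇒ Vmax = 252 μmol·min⁻¹; slope = Km/Vmax ⇒ Km = slope × Vmax.
Km = 0.000944 × 252 = 0.238 mM.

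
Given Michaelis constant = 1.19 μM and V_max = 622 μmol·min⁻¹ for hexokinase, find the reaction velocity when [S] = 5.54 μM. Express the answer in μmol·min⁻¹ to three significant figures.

[S]/(Km+[S]) = 5.54/6.730 = 0.8232, the fractional saturation.
v = 0.8232 × Vmax = 0.8232 × 622 = 512 μmol·min⁻¹.

512 μmol·min⁻¹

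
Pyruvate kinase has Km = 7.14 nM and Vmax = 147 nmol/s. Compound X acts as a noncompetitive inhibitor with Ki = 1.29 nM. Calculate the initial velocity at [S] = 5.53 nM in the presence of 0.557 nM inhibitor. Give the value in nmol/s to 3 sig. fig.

α = 1 + [I]/Ki = 1 + 0.557/1.29 = 1.432.
For a noncompetitive inhibitor, Vmax is reduced to Vmax/α while Km is unchanged: Km,app = 7.14 nM, Vmax,app = 103 nmol/s.
v = Vmax,app·[S]/(Km,app + [S]) = 103 × 5.53/(7.14 + 5.53) = 44.8 nmol/s.

44.8 nmol/s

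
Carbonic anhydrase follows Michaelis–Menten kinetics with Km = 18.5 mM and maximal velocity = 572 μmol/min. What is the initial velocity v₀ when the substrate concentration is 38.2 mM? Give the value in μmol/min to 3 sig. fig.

385 μmol/min

v = Vmax·[S]/(Km + [S]) = 572 × 38.2 / (18.5 + 38.2)
  = 21850 / 56.70 = 385 μmol/min.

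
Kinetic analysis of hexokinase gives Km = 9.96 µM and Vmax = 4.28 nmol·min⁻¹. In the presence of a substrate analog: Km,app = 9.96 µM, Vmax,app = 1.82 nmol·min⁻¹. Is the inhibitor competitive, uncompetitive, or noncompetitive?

Vmax decreases (4.28 → 1.82 nmol·min⁻¹) while Km is unchanged — pure noncompetitive inhibition.

noncompetitive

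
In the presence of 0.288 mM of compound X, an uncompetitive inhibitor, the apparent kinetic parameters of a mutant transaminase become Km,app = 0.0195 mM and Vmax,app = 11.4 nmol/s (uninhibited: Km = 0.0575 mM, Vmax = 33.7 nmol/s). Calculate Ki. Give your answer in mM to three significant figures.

Uncompetitive: Vmax,app = Vmax/α (and Km,app = Km/α) with α = 1 + [I]/Ki.
α = Vmax/Vmax,app = 33.7/11.4 = 2.956.
Since α = 1 + [I]/Ki, [I]/Ki = 2.956 − 1 = 1.956 and Ki = 0.288/1.956 = 0.147 mM.

0.147 mM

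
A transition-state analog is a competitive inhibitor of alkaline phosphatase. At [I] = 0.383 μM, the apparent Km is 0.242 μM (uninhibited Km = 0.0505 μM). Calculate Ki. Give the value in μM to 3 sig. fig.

0.101 μM

Competitive: Km,app = α·Km with α = 1 + [I]/Ki.
α = Km,app/Km = 0.242/0.0505 = 4.792.
Ki = [I]/(α − 1) = 0.383/3.792 = 0.101 μM.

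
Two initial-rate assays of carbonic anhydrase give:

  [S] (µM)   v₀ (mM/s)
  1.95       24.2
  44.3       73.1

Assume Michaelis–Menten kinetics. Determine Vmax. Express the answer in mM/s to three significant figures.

From v = Vmax[S]/(Km+[S]), each point gives Vmax = v(Km+[S])/[S].
Equating: 24.2(Km+1.95)/1.95 = 73.1(Km+44.3)/44.3.
12.41·Km + 24.2 = 1.650·Km + 73.1, so (12.41 − 1.650)·Km = 73.1 − 24.2.
Km = 48.90/10.76 = 4.54 µM; then Vmax = 24.2(4.54+1.95)/1.95 = 80.6 mM/s.

80.6 mM/s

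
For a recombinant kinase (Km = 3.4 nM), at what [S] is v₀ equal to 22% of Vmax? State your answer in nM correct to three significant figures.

0.959 nM

v/Vmax = [S]/(Km+[S]) = 0.22, so [S] = Km·0.22/(1 − 0.22) = 3.4 × 0.2821.
[S] = 0.959 nM.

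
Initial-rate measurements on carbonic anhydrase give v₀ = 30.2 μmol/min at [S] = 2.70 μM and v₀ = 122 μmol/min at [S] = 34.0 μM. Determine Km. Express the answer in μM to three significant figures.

12.1 μM

In reciprocal form, 1/v = (Km/Vmax)·(1/[S]) + 1/Vmax. The two points give (1/[S], 1/v) = (0.3704, 0.03311) and (0.02941, 0.008197).
Slope = (0.03311 − 0.008197)/(0.3704 − 0.02941) = 0.07308; intercept = 0.03311 − 0.07308×0.3704 = 0.006047.
Vmax = 1/intercept = 165 μmol/min; Km = slope × Vmax = 0.07308 × 165 = 12.1 μM.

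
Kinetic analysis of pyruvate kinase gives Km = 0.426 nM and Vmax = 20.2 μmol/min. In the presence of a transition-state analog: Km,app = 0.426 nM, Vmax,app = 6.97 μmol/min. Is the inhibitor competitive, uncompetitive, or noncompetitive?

noncompetitive

Vmax decreases (20.2 → 6.97 μmol/min) while Km is unchanged — pure noncompetitive inhibition.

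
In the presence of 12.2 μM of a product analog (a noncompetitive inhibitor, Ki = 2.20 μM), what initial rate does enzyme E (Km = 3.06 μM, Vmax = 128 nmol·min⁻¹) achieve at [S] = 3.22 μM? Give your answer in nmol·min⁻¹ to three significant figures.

10.0 nmol·min⁻¹

α = 1 + [I]/Ki = 1 + 12.2/2.20 = 6.545.
For a noncompetitive inhibitor, Vmax is reduced to Vmax/α while Km is unchanged: Km,app = 3.06 μM, Vmax,app = 19.6 nmol·min⁻¹.
v = Vmax,app·[S]/(Km,app + [S]) = 19.6 × 3.22/(3.06 + 3.22) = 10.0 nmol·min⁻¹.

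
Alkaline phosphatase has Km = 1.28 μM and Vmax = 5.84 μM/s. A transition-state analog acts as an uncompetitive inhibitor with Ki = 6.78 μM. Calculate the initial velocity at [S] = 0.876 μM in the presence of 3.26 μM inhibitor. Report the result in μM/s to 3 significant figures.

1.99 μM/s

With α = 1 + [I]/Ki = 1 + 3.26/6.78 = 1.481, the uncompetitive rate law is v = (Vmax/α)·[S] / (Km/α + [S]).
v = (5.84/1.481)×0.876 / (1.28/1.481 + 0.876) = 3.455/1.740 = 1.99 μM/s.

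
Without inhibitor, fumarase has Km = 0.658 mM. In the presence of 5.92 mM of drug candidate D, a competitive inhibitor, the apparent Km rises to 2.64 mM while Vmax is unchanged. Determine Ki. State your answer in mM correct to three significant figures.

1.97 mM

Competitive: Km,app = α·Km with α = 1 + [I]/Ki.
α = Km,app/Km = 2.64/0.658 = 4.012.
Since α = 1 + [I]/Ki, [I]/Ki = 4.012 − 1 = 3.012 and Ki = 5.92/3.012 = 1.97 mM.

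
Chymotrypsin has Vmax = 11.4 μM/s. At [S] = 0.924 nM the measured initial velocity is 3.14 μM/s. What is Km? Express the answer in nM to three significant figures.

2.43 nM

v/Vmax = 3.14/11.4 = 0.2754 = [S]/(Km+[S]).
So Km + [S] = [S]/0.2754 = 3.355 nM, giving Km = 3.355 − 0.924 = 2.43 nM.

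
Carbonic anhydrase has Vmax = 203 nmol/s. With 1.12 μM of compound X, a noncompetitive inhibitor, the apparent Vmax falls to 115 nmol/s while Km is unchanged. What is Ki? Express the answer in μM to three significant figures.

1.46 μM

Noncompetitive: Vmax,app = Vmax/α with α = 1 + [I]/Ki.
α = Vmax/Vmax,app = 203/115 = 1.765.
Since α = 1 + [I]/Ki, [I]/Ki = 1.765 − 1 = 0.7652 and Ki = 1.12/0.7652 = 1.46 μM.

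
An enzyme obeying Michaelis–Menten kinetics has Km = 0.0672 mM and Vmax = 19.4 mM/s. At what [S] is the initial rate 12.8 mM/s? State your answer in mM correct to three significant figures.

0.130 mM

Rearranging v = Vmax[S]/(Km+[S]) gives [S] = Km·v/(Vmax − v).
[S] = 0.0672 × 12.8 / (19.4 − 12.8) = 0.8602/6.600 = 0.130 mM.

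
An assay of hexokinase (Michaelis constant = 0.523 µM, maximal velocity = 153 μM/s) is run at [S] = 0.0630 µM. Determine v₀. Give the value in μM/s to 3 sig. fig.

v = Vmax·[S]/(Km + [S]) = 153 × 0.0630 / (0.523 + 0.0630)
  = 9.639 / 0.5860 = 16.4 μM/s.

16.4 μM/s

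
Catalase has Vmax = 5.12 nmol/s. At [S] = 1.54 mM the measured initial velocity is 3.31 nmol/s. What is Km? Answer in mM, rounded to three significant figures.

From v = Vmax[S]/(Km+[S]), Km = [S](Vmax − v)/v.
Km = 1.54 × (5.12 − 3.31) / 3.31 = 2.787/3.31 = 0.842 mM.

0.842 mM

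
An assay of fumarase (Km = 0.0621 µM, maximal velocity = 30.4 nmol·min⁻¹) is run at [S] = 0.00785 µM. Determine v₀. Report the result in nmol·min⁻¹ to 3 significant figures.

3.41 nmol·min⁻¹

[S]/(Km+[S]) = 0.00785/0.06995 = 0.1122, the fractional saturation.
v = 0.1122 × Vmax = 0.1122 × 30.4 = 3.41 nmol·min⁻¹.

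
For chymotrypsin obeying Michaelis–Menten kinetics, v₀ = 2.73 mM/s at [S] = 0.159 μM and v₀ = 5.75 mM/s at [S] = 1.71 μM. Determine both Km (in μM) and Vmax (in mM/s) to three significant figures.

From v = Vmax[S]/(Km+[S]), each point gives Vmax = v(Km+[S])/[S].
Equating: 2.73(Km+0.159)/0.159 = 5.75(Km+1.71)/1.71.
17.17·Km + 2.73 = 3.363·Km + 5.75, so (17.17 − 3.363)·Km = 5.75 − 2.73.
Km = 3.020/13.81 = 0.219 μM; then Vmax = 2.73(0.219+0.159)/0.159 = 6.49 mM/s.

Km = 0.219 μM; Vmax = 6.49 mM/s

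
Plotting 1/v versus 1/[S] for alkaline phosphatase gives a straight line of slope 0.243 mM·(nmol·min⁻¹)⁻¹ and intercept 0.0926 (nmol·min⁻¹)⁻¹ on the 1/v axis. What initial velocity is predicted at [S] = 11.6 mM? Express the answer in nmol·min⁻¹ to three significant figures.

The y-intercept is 1/Vmax, so Vmax = 1/0.0926 = 10.8 nmol·min⁻¹.
The slope is Km/Vmax, so Km = 0.243 × 10.8 = 2.62 mM.
Then v = 10.8 × 11.6/(2.62 + 11.6) = 8.81 nmol·min⁻¹.

8.81 nmol·min⁻¹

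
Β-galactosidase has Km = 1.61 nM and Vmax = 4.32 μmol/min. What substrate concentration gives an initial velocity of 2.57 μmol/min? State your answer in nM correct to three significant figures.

2.36 nM

Rearranging v = Vmax[S]/(Km+[S]) gives [S] = Km·v/(Vmax − v).
[S] = 1.61 × 2.57 / (4.32 − 2.57) = 4.138/1.750 = 2.36 nM.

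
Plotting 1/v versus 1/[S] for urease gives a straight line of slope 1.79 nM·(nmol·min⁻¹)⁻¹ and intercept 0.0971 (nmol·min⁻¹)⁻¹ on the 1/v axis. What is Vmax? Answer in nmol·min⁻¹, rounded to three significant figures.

10.3 nmol·min⁻¹

The y-intercept of a Lineweaver–Burk plot equals 1/Vmax, so Vmax = 1/0.0971 = 10.3 nmol·min⁻¹.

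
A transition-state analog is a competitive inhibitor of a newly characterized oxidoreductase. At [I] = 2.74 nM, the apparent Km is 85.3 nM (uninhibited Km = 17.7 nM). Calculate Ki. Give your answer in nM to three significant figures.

0.717 nM

Competitive: Km,app = α·Km with α = 1 + [I]/Ki.
α = Km,app/Km = 85.3/17.7 = 4.819.
Ki = [I]/(α − 1) = 2.74/3.819 = 0.717 nM.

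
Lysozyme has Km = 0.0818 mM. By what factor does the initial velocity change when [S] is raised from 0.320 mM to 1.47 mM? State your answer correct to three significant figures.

The fractional saturations are [S]/(Km+[S]) = 0.320/0.4018 = 0.7964 and 1.47/1.552 = 0.9473.
v₂/v₁ is just their ratio: 0.9473/0.7964 = 1.19.

1.19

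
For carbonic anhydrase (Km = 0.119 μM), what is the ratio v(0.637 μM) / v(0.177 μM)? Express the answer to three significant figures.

1.41

The fractional saturations are [S]/(Km+[S]) = 0.177/0.2960 = 0.5980 and 0.637/0.7560 = 0.8426.
v₂/v₁ is just their ratio: 0.8426/0.5980 = 1.41.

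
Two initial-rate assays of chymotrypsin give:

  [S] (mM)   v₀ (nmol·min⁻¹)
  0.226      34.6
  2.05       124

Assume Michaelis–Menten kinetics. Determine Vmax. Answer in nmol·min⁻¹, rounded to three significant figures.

In reciprocal form, 1/v = (Km/Vmax)·(1/[S]) + 1/Vmax. The two points give (1/[S], 1/v) = (4.425, 0.02890) and (0.4878, 0.008065).
Slope = (0.02890 − 0.008065)/(4.425 − 0.4878) = 0.005293; intercept = 0.02890 − 0.005293×4.425 = 0.005483.
Vmax = 1/intercept = 182 nmol·min⁻¹; Km = slope × Vmax = 0.005293 × 182 = 0.965 mM.

182 nmol·min⁻¹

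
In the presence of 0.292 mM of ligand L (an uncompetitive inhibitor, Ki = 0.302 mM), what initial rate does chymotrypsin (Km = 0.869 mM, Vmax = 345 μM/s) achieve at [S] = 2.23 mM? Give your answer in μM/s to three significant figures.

With α = 1 + [I]/Ki = 1 + 0.292/0.302 = 1.967, the uncompetitive rate law is v = (Vmax/α)·[S] / (Km/α + [S]).
v = (345/1.967)×2.23 / (0.869/1.967 + 2.23) = 391.2/2.672 = 146 μM/s.

146 μM/s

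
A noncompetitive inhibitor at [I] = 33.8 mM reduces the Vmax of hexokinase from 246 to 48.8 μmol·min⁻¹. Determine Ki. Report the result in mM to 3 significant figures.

Noncompetitive: Vmax,app = Vmax/α with α = 1 + [I]/Ki.
α = Vmax/Vmax,app = 246/48.8 = 5.041.
Since α = 1 + [I]/Ki, [I]/Ki = 5.041 − 1 = 4.041 and Ki = 33.8/4.041 = 8.36 mM.

8.36 mM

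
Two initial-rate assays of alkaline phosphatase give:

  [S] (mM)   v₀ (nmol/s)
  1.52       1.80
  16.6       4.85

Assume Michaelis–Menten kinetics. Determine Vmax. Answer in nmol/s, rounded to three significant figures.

In reciprocal form, 1/v = (Km/Vmax)·(1/[S]) + 1/Vmax. The two points give (1/[S], 1/v) = (0.6579, 0.5556) and (0.06024, 0.2062).
Slope = (0.5556 − 0.2062)/(0.6579 − 0.06024) = 0.5846; intercept = 0.5556 − 0.5846×0.6579 = 0.1710.
Vmax = 1/intercept = 5.85 nmol/s; Km = slope × Vmax = 0.5846 × 5.85 = 3.42 mM.

5.85 nmol/s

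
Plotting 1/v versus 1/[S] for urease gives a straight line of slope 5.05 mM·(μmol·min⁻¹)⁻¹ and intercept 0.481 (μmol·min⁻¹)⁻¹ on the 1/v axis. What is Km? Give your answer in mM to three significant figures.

y-intercept = 1/Vmax ⇒ Vmax = 2.08 μmol·min⁻¹; slope = Km/Vmax ⇒ Km = slope × Vmax.
Km = 5.05 × 2.08 = 10.5 mM.

10.5 mM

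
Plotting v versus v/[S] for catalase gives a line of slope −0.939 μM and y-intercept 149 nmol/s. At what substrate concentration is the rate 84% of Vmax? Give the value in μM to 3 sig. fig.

The Eadie–Hofstee slope gives Km = 0.939 μM (slope = −Km).
v/Vmax = [S]/(Km+[S]) = 0.84 ⇒ [S] = Km·0.84/(1−0.84) = 0.939 × 5.250 = 4.93 μM.

4.93 μM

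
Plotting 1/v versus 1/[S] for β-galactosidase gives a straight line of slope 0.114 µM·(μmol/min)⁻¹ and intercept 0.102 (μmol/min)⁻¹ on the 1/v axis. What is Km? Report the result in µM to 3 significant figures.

1.12 µM

y-intercept = 1/Vmax ⇒ Vmax = 9.80 μmol/min; slope = Km/Vmax ⇒ Km = slope × Vmax.
Km = 0.114 × 9.80 = 1.12 µM.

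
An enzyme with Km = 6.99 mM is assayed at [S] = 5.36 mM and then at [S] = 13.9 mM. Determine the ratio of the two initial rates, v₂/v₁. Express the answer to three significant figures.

The fractional saturations are [S]/(Km+[S]) = 5.36/12.35 = 0.4340 and 13.9/20.89 = 0.6654.
v₂/v₁ is just their ratio: 0.6654/0.4340 = 1.53.

1.53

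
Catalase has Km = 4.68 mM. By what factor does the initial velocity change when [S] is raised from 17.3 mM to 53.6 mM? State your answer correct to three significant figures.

1.17

The fractional saturations are [S]/(Km+[S]) = 17.3/21.98 = 0.7871 and 53.6/58.28 = 0.9197.
v₂/v₁ is just their ratio: 0.9197/0.7871 = 1.17.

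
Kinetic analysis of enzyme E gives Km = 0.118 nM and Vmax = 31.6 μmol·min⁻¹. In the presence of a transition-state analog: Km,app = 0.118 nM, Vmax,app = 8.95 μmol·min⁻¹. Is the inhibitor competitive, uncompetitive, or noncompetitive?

noncompetitive

Vmax decreases (31.6 → 8.95 μmol·min⁻¹) while Km is unchanged — pure noncompetitive inhibition.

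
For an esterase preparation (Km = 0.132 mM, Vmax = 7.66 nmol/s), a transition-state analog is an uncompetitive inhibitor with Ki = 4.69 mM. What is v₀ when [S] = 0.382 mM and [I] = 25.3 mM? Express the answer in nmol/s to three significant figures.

1.14 nmol/s

α = 1 + [I]/Ki = 1 + 25.3/4.69 = 6.394.
For an uncompetitive inhibitor, both parameters are divided by α, giving Vmax/α and Km/α: Km,app = 0.0206 mM, Vmax,app = 1.20 nmol/s.
v = Vmax,app·[S]/(Km,app + [S]) = 1.20 × 0.382/(0.0206 + 0.382) = 1.14 nmol/s.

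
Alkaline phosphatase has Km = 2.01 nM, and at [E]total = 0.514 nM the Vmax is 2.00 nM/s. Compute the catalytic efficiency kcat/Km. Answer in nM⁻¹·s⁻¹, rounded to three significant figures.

1.94 nM⁻¹·s⁻¹

kcat = Vmax/[E]total = 2.00/0.514 = 3.89 s⁻¹.
kcat/Km = 3.89/2.01 = 1.94 nM⁻¹·s⁻¹.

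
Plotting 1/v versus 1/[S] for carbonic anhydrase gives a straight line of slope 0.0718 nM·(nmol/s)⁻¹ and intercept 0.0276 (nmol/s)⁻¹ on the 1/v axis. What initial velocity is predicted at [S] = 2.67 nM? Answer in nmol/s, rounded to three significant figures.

The y-intercept is 1/Vmax, so Vmax = 1/0.0276 = 36.2 nmol/s.
The slope is Km/Vmax, so Km = 0.0718 × 36.2 = 2.60 nM.
Then v = 36.2 × 2.67/(2.60 + 2.67) = 18.4 nmol/s.

18.4 nmol/s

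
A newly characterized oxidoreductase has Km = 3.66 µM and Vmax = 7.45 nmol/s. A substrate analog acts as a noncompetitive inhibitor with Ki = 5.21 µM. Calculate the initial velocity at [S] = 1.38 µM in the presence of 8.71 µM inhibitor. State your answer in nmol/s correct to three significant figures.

α = 1 + [I]/Ki = 1 + 8.71/5.21 = 2.672.
For a noncompetitive inhibitor, Vmax is reduced to Vmax/α while Km is unchanged: Km,app = 3.66 µM, Vmax,app = 2.79 nmol/s.
v = Vmax,app·[S]/(Km,app + [S]) = 2.79 × 1.38/(3.66 + 1.38) = 0.763 nmol/s.

0.763 nmol/s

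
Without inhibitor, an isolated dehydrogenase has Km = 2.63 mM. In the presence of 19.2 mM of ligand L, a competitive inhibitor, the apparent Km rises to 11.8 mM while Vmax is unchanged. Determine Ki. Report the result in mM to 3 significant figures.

Competitive: Km,app = α·Km with α = 1 + [I]/Ki.
α = Km,app/Km = 11.8/2.63 = 4.487.
Since α = 1 + [I]/Ki, [I]/Ki = 4.487 − 1 = 3.487 and Ki = 19.2/3.487 = 5.51 mM.

5.51 mM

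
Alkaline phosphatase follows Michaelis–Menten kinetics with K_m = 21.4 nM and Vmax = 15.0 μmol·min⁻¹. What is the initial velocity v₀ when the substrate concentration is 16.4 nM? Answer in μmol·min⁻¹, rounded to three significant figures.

v = Vmax·[S]/(Km + [S]) = 15.0 × 16.4 / (21.4 + 16.4)
  = 246.0 / 37.80 = 6.51 μmol·min⁻¹.

6.51 μmol·min⁻¹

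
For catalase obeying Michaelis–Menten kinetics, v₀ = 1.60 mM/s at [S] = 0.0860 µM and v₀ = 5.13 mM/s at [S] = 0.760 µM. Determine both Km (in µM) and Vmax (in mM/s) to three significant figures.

Km = 0.298 µM; Vmax = 7.14 mM/s

From v = Vmax[S]/(Km+[S]), each point gives Vmax = v(Km+[S])/[S].
Equating: 1.60(Km+0.0860)/0.0860 = 5.13(Km+0.760)/0.760.
18.60·Km + 1.60 = 6.750·Km + 5.13, so (18.60 − 6.750)·Km = 5.13 − 1.60.
Km = 3.530/11.85 = 0.298 µM; then Vmax = 1.60(0.298+0.0860)/0.0860 = 7.14 mM/s.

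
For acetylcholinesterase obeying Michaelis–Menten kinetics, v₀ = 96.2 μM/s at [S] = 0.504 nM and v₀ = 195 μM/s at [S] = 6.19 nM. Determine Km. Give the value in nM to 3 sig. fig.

In reciprocal form, 1/v = (Km/Vmax)·(1/[S]) + 1/Vmax. The two points give (1/[S], 1/v) = (1.984, 0.01040) and (0.1616, 0.005128).
Slope = (0.01040 − 0.005128)/(1.984 − 0.1616) = 0.002890; intercept = 0.01040 − 0.002890×1.984 = 0.004661.
Vmax = 1/intercept = 215 μM/s; Km = slope × Vmax = 0.002890 × 215 = 0.620 nM.

0.620 nM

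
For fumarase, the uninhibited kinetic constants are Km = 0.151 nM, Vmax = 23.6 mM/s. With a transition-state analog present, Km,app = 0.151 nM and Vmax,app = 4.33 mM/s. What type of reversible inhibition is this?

noncompetitive

Vmax decreases (23.6 → 4.33 mM/s) while Km is unchanged — pure noncompetitive inhibition.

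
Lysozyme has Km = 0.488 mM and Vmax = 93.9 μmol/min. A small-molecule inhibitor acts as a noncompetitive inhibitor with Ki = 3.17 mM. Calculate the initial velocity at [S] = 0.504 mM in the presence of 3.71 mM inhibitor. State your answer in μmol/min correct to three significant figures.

22.0 μmol/min

With α = 1 + [I]/Ki = 1 + 3.71/3.17 = 2.170, the noncompetitive rate law is v = (Vmax/α)·[S] / (Km + [S]).
v = (93.9/2.170)×0.504 / (0.488 + 0.504) = 21.81/0.9920 = 22.0 μmol/min.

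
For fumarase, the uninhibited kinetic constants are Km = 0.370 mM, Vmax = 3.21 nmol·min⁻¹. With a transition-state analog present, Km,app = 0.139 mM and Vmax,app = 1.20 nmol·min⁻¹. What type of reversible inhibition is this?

Both Km and Vmax decrease by the same factor (~2.67-fold) — characteristic of uncompetitive inhibition.

uncompetitive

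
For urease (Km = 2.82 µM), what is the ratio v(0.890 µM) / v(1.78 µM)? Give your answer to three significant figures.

Since Vmax cancels, v₂/v₁ = [S]₂(Km+[S]₁) / [S]₁(Km+[S]₂).
= 0.890×(2.82+1.78) / (1.78×(2.82+0.890)) = 4.094/6.604 = 0.620.

0.620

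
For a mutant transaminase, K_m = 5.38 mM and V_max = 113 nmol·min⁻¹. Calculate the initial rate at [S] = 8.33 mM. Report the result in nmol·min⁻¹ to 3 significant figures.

v = Vmax·[S]/(Km + [S]) = 113 × 8.33 / (5.38 + 8.33)
  = 941.3 / 13.71 = 68.7 nmol·min⁻¹.

68.7 nmol·min⁻¹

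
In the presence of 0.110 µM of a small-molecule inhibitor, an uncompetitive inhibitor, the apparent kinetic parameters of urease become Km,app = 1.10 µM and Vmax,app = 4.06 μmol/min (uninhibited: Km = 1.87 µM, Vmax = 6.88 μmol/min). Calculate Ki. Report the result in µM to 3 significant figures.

0.158 µM

Uncompetitive: Vmax,app = Vmax/α (and Km,app = Km/α) with α = 1 + [I]/Ki.
α = Vmax/Vmax,app = 6.88/4.06 = 1.695.
Since α = 1 + [I]/Ki, [I]/Ki = 1.695 − 1 = 0.6946 and Ki = 0.110/0.6946 = 0.158 µM.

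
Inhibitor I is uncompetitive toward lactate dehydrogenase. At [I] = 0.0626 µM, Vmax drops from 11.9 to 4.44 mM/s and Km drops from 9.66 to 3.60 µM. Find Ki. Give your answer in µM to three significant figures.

0.0373 µM

Uncompetitive: Vmax,app = Vmax/α (and Km,app = Km/α) with α = 1 + [I]/Ki.
α = Vmax/Vmax,app = 11.9/4.44 = 2.680.
Ki = [I]/(α − 1) = 0.0626/1.680 = 0.0373 µM.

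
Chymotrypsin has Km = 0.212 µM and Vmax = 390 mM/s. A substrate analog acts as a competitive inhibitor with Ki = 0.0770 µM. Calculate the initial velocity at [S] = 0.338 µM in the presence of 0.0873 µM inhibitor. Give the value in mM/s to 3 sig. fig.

With α = 1 + [I]/Ki = 1 + 0.0873/0.0770 = 2.134, the competitive rate law is v = Vmax[S] / (αKm + [S]).
v = 390×0.338 / (2.134×0.212 + 0.338) = 131.8/0.7904 = 167 mM/s.

167 mM/s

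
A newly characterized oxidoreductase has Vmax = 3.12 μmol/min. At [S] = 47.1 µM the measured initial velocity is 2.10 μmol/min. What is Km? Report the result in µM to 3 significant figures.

22.9 µM

From v = Vmax[S]/(Km+[S]), Km = [S](Vmax − v)/v.
Km = 47.1 × (3.12 − 2.10) / 2.10 = 48.04/2.10 = 22.9 µM.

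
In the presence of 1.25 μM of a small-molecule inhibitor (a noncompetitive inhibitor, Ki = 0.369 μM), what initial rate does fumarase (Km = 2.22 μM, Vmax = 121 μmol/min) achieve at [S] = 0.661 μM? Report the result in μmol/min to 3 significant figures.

6.33 μmol/min

With α = 1 + [I]/Ki = 1 + 1.25/0.369 = 4.388, the noncompetitive rate law is v = (Vmax/α)·[S] / (Km + [S]).
v = (121/4.388)×0.661 / (2.22 + 0.661) = 18.23/2.881 = 6.33 μmol/min.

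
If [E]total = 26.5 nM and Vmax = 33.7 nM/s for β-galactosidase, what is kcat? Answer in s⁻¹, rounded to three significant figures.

kcat = Vmax/[E]total = 33.7 nM/s / 26.5 nM = 1.27 s⁻¹.

1.27 s⁻¹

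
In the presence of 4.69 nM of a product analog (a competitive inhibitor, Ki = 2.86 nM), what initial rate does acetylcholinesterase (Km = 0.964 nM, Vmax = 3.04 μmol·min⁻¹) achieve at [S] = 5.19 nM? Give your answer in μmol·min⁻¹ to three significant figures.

With α = 1 + [I]/Ki = 1 + 4.69/2.86 = 2.640, the competitive rate law is v = Vmax[S] / (αKm + [S]).
v = 3.04×5.19 / (2.640×0.964 + 5.19) = 15.78/7.735 = 2.04 μmol·min⁻¹.

2.04 μmol·min⁻¹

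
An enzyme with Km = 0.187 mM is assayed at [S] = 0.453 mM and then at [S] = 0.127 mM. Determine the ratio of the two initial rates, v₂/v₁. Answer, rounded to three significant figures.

0.571

Since Vmax cancels, v₂/v₁ = [S]₂(Km+[S]₁) / [S]₁(Km+[S]₂).
= 0.127×(0.187+0.453) / (0.453×(0.187+0.127)) = 0.08128/0.1422 = 0.571.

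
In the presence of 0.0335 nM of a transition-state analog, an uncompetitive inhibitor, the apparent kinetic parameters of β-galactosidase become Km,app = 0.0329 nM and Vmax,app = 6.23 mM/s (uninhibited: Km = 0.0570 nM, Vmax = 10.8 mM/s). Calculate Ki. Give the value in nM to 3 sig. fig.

0.0457 nM

Uncompetitive: Vmax,app = Vmax/α (and Km,app = Km/α) with α = 1 + [I]/Ki.
α = Vmax/Vmax,app = 10.8/6.23 = 1.734.
Since α = 1 + [I]/Ki, [I]/Ki = 1.734 − 1 = 0.7335 and Ki = 0.0335/0.7335 = 0.0457 nM.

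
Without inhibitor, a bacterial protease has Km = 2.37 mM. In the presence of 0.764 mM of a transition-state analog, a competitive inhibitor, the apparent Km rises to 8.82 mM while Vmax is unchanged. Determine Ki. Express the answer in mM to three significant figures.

0.281 mM

Competitive: Km,app = α·Km with α = 1 + [I]/Ki.
α = Km,app/Km = 8.82/2.37 = 3.722.
Since α = 1 + [I]/Ki, [I]/Ki = 3.722 − 1 = 2.722 and Ki = 0.764/2.722 = 0.281 mM.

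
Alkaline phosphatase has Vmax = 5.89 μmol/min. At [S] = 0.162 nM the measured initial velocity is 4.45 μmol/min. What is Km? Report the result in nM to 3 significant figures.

0.0524 nM

From v = Vmax[S]/(Km+[S]), Km = [S](Vmax − v)/v.
Km = 0.162 × (5.89 − 4.45) / 4.45 = 0.2333/4.45 = 0.0524 nM.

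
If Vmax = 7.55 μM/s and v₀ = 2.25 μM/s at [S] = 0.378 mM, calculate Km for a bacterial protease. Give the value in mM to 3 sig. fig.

0.890 mM

v/Vmax = 2.25/7.55 = 0.2980 = [S]/(Km+[S]).
So Km + [S] = [S]/0.2980 = 1.268 mM, giving Km = 1.268 − 0.378 = 0.890 mM.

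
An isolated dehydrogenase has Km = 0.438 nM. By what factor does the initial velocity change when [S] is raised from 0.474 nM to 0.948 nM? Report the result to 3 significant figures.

The fractional saturations are [S]/(Km+[S]) = 0.474/0.9120 = 0.5197 and 0.948/1.386 = 0.6840.
v₂/v₁ is just their ratio: 0.6840/0.5197 = 1.32.

1.32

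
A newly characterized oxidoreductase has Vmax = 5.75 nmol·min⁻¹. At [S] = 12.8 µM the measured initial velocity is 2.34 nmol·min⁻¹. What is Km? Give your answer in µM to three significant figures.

From v = Vmax[S]/(Km+[S]), Km = [S](Vmax − v)/v.
Km = 12.8 × (5.75 − 2.34) / 2.34 = 43.65/2.34 = 18.7 µM.

18.7 µM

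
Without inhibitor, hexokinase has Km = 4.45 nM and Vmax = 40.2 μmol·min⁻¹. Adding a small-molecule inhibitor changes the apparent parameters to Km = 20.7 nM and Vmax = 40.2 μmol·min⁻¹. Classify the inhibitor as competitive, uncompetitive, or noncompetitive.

competitive

Km increases (4.45 → 20.7 nM) while Vmax is unchanged — the hallmark of competitive inhibition.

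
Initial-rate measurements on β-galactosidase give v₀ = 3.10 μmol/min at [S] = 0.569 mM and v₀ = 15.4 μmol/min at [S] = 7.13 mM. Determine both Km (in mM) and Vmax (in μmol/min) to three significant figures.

Km = 3.74 mM; Vmax = 23.5 μmol/min

From v = Vmax[S]/(Km+[S]), each point gives Vmax = v(Km+[S])/[S].
Equating: 3.10(Km+0.569)/0.569 = 15.4(Km+7.13)/7.13.
5.448·Km + 3.10 = 2.160·Km + 15.4, so (5.448 − 2.160)·Km = 15.4 − 3.10.
Km = 12.30/3.288 = 3.74 mM; then Vmax = 3.10(3.74+0.569)/0.569 = 23.5 μmol/min.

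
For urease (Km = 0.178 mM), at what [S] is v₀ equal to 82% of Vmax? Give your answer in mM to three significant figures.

v/Vmax = [S]/(Km+[S]) = 0.82, so [S] = Km·0.82/(1 − 0.82) = 0.178 × 4.556.
[S] = 0.811 mM.

0.811 mM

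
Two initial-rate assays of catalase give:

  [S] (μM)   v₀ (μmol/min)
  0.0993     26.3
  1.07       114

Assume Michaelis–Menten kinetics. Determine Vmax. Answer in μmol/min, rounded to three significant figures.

From v = Vmax[S]/(Km+[S]), each point gives Vmax = v(Km+[S])/[S].
Equating: 26.3(Km+0.0993)/0.0993 = 114(Km+1.07)/1.07.
264.9·Km + 26.3 = 106.5·Km + 114, so (264.9 − 106.5)·Km = 114 − 26.3.
Km = 87.70/158.3 = 0.554 μM; then Vmax = 26.3(0.554+0.0993)/0.0993 = 173 μmol/min.

173 μmol/min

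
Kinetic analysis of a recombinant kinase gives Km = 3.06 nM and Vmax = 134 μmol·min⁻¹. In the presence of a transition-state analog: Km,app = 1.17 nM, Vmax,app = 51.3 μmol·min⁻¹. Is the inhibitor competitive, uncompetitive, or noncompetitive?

uncompetitive

Both Km and Vmax decrease by the same factor (~2.61-fold) — characteristic of uncompetitive inhibition.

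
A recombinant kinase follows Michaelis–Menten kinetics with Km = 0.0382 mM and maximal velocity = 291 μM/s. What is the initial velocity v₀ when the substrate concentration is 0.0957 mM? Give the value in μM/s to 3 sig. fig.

208 μM/s

[S]/(Km+[S]) = 0.0957/0.1339 = 0.7147, the fractional saturation.
v = 0.7147 × Vmax = 0.7147 × 291 = 208 μM/s.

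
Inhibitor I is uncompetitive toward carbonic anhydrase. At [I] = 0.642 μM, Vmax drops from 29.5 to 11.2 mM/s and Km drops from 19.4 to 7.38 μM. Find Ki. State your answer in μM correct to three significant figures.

0.393 μM

Uncompetitive: Vmax,app = Vmax/α (and Km,app = Km/α) with α = 1 + [I]/Ki.
α = Vmax/Vmax,app = 29.5/11.2 = 2.634.
Ki = [I]/(α − 1) = 0.642/1.634 = 0.393 μM.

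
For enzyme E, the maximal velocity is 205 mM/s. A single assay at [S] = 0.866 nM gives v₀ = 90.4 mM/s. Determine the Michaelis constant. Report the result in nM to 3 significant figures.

v/Vmax = 90.4/205 = 0.4410 = [S]/(Km+[S]).
So Km + [S] = [S]/0.4410 = 1.964 nM, giving Km = 1.964 − 0.866 = 1.10 nM.

1.10 nM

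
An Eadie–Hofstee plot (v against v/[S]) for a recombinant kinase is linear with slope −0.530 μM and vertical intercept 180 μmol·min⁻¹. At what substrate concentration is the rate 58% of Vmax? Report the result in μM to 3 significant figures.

0.732 μM

The Eadie–Hofstee slope gives Km = 0.530 μM (slope = −Km).
v/Vmax = [S]/(Km+[S]) = 0.58 ⇒ [S] = Km·0.58/(1−0.58) = 0.530 × 1.381 = 0.732 μM.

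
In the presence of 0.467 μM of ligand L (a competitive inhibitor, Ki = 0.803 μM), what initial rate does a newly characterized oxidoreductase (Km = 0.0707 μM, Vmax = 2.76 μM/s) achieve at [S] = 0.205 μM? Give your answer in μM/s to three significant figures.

With α = 1 + [I]/Ki = 1 + 0.467/0.803 = 1.582, the competitive rate law is v = Vmax[S] / (αKm + [S]).
v = 2.76×0.205 / (1.582×0.0707 + 0.205) = 0.5658/0.3168 = 1.79 μM/s.

1.79 μM/s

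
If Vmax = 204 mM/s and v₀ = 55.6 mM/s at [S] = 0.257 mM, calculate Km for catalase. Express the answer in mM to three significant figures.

0.686 mM

v/Vmax = 55.6/204 = 0.2725 = [S]/(Km+[S]).
So Km + [S] = [S]/0.2725 = 0.9429 mM, giving Km = 0.9429 − 0.257 = 0.686 mM.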